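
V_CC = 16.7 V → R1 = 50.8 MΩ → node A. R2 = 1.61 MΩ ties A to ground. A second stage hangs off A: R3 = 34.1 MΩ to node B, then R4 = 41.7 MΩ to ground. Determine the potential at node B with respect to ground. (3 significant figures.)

V_B ≈ 0.277 V

The second stage (R3 + R4 = 75.80 MΩ) loads node A in parallel with R2.
Effective lower resistance at A: R2 ‖ 75.80 = 1.577 MΩ.
V_A = 16.7 × 1.577/(50.8 + 1.577) = 0.5027 V.
Then the unloaded second divider: V_B = V_A × R4/(R3+R4) = 0.5027 × 0.5501 = 0.2765 V.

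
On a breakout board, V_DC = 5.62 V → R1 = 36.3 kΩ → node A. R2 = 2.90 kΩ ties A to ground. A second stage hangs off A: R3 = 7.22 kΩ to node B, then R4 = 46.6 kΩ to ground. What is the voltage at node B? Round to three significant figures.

V_B ≈ 0.343 V

Node A sees R2 in parallel with the series input of stage 2, R3 + R4 = 53.82 kΩ.
R2 ‖ (R3+R4) = 2.752 kΩ.
So V_A = 5.62 × 0.07046 = 0.3960 V.
V_B = V_A × 0.8658 = 0.3429 V.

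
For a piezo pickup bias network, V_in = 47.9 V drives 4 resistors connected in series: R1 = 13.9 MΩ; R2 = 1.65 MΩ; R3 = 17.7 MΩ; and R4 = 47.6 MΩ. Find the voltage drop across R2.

V ≈ 0.978 V

Series total: ΣR = 13.9 + 1.65 + 17.7 + 47.6 = 80.85 MΩ.
Voltage divider: V = V_in · (1.650 / 80.85) = 47.9 × 0.02041 = 0.9776 V.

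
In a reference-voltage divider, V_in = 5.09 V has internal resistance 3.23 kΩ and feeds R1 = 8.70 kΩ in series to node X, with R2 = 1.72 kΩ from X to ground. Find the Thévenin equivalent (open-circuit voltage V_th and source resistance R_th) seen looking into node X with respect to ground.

R1' = 3.23 + 8.70 = 11.93 kΩ (source resistance + R1).
Open-circuit (no load on X): V_th = V_in · R2/(R1' + R2) = 5.09 × 1.72/(11.93 + 1.72) = 0.6414 V.
With V_in suppressed (replaced by a short), R_th = R1' ‖ R2 = (11.93 × 1.72)/(11.93 + 1.72) = 1.503 kΩ.

V_th ≈ 0.641 V, R_th ≈ 1.50 kΩ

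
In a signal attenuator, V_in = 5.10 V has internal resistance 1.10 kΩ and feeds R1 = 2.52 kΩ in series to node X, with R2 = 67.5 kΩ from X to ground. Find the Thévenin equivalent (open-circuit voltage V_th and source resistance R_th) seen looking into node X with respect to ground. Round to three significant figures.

R1' = 1.10 + 2.52 = 3.620 kΩ (source resistance + R1).
V_th is the unloaded tap voltage: V_in · R2/(R1'+R2) = 5.10 × 0.9491 = 4.840 V.
Looking into X with the source shorted: R_th = R1'·R2/(R1'+R2) = 3.620 × 67.5/71.12 = 3.436 kΩ.

V_th ≈ 4.84 V, R_th ≈ 3.44 kΩ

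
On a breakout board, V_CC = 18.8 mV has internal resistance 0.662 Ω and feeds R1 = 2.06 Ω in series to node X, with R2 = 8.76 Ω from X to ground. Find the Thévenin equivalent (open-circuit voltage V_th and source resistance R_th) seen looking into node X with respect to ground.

R1' = 0.662 + 2.06 = 2.722 Ω (source resistance + R1).
V_th is the unloaded tap voltage: V_CC · R2/(R1'+R2) = 18.8 × 0.7629 = 14.34 mV.
Looking into X with the source shorted: R_th = R1'·R2/(R1'+R2) = 2.722 × 8.76/11.48 = 2.077 Ω.

V_th ≈ 14.3 mV, R_th ≈ 2.08 Ω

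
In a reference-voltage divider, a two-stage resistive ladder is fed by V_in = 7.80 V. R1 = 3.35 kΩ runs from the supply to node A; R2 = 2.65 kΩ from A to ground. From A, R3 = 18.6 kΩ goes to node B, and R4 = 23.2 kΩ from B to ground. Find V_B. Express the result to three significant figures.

V_B ≈ 1.85 V

Looking into the second stage from A: R3 + R4 = 41.80 kΩ appears in parallel with R2.
R2 ‖ (R3+R4) = 2.492 kΩ.
First divider: V_A = V_in · 2.492/(3.35 + 2.492) = 3.327 V.
V_B = V_A × 0.5550 = 1.847 V.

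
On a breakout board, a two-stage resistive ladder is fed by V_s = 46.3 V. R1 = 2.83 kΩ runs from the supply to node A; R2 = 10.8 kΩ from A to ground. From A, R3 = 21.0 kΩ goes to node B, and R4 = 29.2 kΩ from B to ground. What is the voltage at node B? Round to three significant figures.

The second stage (R3 + R4 = 50.20 kΩ) loads node A in parallel with R2.
R2 ‖ (R3+R4) = 8.888 kΩ.
First divider: V_A = V_s · 8.888/(2.83 + 8.888) = 35.12 V.
V_B = V_A × 0.5817 = 20.43 V.

V_B ≈ 20.4 V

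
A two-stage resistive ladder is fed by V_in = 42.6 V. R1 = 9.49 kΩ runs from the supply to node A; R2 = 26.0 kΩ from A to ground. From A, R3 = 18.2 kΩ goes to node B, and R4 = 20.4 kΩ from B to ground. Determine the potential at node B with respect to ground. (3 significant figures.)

V_B ≈ 14.0 V

Looking into the second stage from A: R3 + R4 = 38.60 kΩ appears in parallel with R2.
R2 ‖ (R3+R4) = 15.54 kΩ.
First divider: V_A = V_in · 15.54/(9.49 + 15.54) = 26.45 V.
Stage 2 is unloaded, so V_B = V_A · R4/(R3+R4) = 26.45 × 20.4/38.60 = 13.98 V.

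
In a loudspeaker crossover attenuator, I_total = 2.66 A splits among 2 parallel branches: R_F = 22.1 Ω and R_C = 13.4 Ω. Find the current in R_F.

I ≈ 1.00 A

With just two branches, the current splits inversely with resistance.
I(R_F) = 2.66 × 13.4/(22.1 + 13.4) = 2.66 × 0.3775 = 1.004 A.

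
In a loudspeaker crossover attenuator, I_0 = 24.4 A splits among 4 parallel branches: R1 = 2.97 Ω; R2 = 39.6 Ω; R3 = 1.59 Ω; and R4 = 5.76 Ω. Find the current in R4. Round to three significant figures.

I ≈ 3.64 A

ΣG = 1/2.97 + 1/39.6 + 1/1.59 + 1/5.76 = 1.164.
Current divider: I(R4) = I_0 · G_k/ΣG = 24.4 × (0.1736/1.164) = 24.4 × 0.1491 = 3.638 A.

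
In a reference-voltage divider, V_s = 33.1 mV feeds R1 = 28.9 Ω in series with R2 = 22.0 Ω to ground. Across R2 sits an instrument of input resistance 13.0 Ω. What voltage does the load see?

V_out ≈ 7.30 mV

First combine the lower leg with the load: R2 ‖ R_L = 8.171 Ω.
Now apply the divider: V_out = 33.1 × 0.2204 = 7.296 mV.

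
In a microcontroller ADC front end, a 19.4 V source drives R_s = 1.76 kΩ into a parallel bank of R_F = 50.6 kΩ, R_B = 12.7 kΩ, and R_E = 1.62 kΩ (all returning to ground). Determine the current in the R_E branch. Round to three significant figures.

Parallel bank: R_p = 1/(1/50.6 + 1/12.7 + 1/1.62) = 1.397 kΩ.
V_A = 19.4 × 1.397/3.157 = 8.585 V.
I(R_E) = V_A / R_E = 8.585/1.62 = 5.299 mA.
(Check via current divider: I_total = 6.145 mA; share G_k/ΣG = 0.8624 → same result.)

I ≈ 5.30 mA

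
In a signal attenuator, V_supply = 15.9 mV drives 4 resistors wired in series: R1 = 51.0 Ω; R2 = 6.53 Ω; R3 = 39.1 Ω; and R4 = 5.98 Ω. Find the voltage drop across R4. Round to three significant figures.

ΣR = 51.0 + 6.53 + 39.1 + 5.98 = 102.6 Ω.
Voltage divider: V = V_supply · (5.980 / 102.6) = 15.9 × 0.05828 = 0.9266 mV.

V ≈ 0.927 mV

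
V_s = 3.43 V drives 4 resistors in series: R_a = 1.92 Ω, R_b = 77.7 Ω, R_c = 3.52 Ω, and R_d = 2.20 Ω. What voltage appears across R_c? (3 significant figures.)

V ≈ 0.141 V

Total series resistance ΣR = 1.92 + 77.7 + 3.52 + 2.20 = 85.34 Ω.
V = V_s · R/ΣR = 3.43 × 0.04125 = 0.1415 V.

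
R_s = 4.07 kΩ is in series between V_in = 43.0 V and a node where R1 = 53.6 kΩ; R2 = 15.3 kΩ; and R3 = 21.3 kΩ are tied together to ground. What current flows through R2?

Parallel bank: R_p = 1/(1/53.6 + 1/15.3 + 1/21.3) = 7.636 kΩ.
Node voltage V_A = V_in · R_p/(R_s + R_p) = 43.0 × 0.6523 = 28.05 V.
I(R2) = V_A / R2 = 28.05/15.3 = 1.833 mA.

I ≈ 1.83 mA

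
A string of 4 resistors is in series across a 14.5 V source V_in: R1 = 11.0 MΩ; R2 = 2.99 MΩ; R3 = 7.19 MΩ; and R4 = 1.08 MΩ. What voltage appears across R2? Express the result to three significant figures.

V ≈ 1.95 V

Total series resistance ΣR = 11.0 + 2.99 + 7.19 + 1.08 = 22.26 MΩ.
By the voltage-divider rule, V = 14.5 × 2.990/22.26 = 1.948 V.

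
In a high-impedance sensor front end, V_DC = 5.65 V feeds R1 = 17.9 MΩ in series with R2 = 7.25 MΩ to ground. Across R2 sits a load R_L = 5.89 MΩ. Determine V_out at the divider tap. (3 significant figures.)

First combine the lower leg with the load: R2 ‖ R_L = 3.250 MΩ.
Voltage divider with the loaded lower leg: V_out = 5.65 × 3.250/(17.9 + 3.250) = 5.65 × 0.1537 = 0.8682 V.

V_out ≈ 0.868 V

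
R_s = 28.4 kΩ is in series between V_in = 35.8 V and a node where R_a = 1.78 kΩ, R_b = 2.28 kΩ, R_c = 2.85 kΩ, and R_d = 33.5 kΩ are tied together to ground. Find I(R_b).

I ≈ 0.390 mA

Equivalent of the parallel group: R_p = 0.7240 kΩ.
V_A by voltage divider: V_A = 35.8 × 0.7240/(28.4 + 0.7240) = 0.8900 V.
I(R_b) = V_A / R_b = 0.8900/2.28 = 0.3904 mA.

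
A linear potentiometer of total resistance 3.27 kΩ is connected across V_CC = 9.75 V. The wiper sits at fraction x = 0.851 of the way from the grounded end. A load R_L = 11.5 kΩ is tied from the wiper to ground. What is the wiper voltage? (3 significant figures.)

V_out ≈ 8.01 V

Split the track: R_lower = x·R_p = 2.783 kΩ, R_upper = (1−x)·R_p = 0.4872 kΩ.
R_L loads the lower segment: effective lower R = 2.241 kΩ.
Loaded-divider output: V_out = 9.75 × 0.8214 = 8.009 V.
(Unloaded: V_out = x·V_CC = 8.30 V.)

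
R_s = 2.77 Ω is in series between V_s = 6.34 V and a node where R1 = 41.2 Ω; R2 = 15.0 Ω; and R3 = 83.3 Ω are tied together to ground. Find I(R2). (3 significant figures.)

I ≈ 0.329 A

Combine the parallel branches: R_p = (1/41.2 + 1/15.0 + 1/83.3)⁻¹ = 9.714 Ω.
Node voltage V_A = V_s · R_p/(R_s + R_p) = 6.34 × 0.7781 = 4.933 V.
Branch current I = V_A/R2 = 4.933/15.0 = 0.3289 A.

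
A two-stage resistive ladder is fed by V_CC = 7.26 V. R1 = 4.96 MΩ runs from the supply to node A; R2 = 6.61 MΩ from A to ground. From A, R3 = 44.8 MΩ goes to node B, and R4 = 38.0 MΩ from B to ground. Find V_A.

V_A ≈ 4.01 V

The second stage (R3 + R4 = 82.80 MΩ) loads node A in parallel with R2.
Effective lower resistance at A: R2 ‖ 82.80 = 6.121 MΩ.
So V_A = 7.26 × 0.5524 = 4.010 V.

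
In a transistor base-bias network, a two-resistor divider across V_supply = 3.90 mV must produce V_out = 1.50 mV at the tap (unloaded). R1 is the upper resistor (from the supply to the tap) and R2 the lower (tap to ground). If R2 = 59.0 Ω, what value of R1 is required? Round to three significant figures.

V_out/V_supply = R2/(R1+R2) = 0.3846.
So R1 = R2 · (V_supply/V_out − 1) = 59.0 × (3.90/1.50 − 1) = 59.0 × 1.600 = 94.40 Ω.

R1 ≈ 94.4 Ω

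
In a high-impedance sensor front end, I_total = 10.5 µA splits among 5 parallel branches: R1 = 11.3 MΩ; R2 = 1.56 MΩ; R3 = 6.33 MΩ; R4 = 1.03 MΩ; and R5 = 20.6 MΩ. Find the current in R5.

ΣG = 1/11.3 + 1/1.56 + 1/6.33 + 1/1.03 + 1/20.6 = 1.907.
R5 takes the fraction G_k/ΣG = 0.04854/1.907 = 0.02546, so I = 10.5 × 0.02546 = 0.2673 µA.

I ≈ 0.267 µA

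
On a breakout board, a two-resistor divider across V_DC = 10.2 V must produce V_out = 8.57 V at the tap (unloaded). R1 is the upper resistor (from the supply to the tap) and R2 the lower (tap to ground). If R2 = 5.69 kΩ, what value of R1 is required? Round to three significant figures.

R1 ≈ 1.08 kΩ

The divider ratio is R2/(R1+R2) = 8.57/10.2 = 0.8402.
So R1 = R2 · (V_DC/V_out − 1) = 5.69 × (10.2/8.57 − 1) = 5.69 × 0.1902 = 1.082 kΩ.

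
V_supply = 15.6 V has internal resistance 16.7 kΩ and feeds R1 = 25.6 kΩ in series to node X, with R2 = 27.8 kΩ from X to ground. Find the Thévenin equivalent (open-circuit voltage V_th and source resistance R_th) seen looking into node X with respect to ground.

V_th ≈ 6.19 V, R_th ≈ 16.8 kΩ

R1' = 16.7 + 25.6 = 42.30 kΩ (source resistance + R1).
V_th is the unloaded tap voltage: V_supply · R2/(R1'+R2) = 15.6 × 0.3966 = 6.187 V.
Zeroing V_supply shorts the top of R1' to ground, so R_th = R1' ‖ R2 = 16.78 kΩ.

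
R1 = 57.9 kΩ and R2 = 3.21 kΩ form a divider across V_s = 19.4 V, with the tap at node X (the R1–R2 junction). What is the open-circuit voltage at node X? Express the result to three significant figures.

With X open, the divider is unloaded: V_th = 19.4 × 3.21/61.11 = 1.019 V.

V_th ≈ 1.02 V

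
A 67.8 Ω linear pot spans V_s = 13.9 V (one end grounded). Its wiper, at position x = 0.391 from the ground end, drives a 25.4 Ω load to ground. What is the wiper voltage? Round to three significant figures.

V_out ≈ 3.32 V

Split the track: R_lower = x·R_p = 26.51 Ω, R_upper = (1−x)·R_p = 41.29 Ω.
R_L loads the lower segment: effective lower R = 12.97 Ω.
Then V_out = V_s · 12.97/(41.29 + 12.97) = 3.323 V.
(Unloaded: V_out = x·V_s = 5.43 V.)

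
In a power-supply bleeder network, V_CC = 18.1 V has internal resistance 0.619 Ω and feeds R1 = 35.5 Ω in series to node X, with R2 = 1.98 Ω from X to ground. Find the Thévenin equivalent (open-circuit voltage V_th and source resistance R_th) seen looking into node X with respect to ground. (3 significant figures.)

V_th ≈ 0.941 V, R_th ≈ 1.88 Ω

R1' = 0.619 + 35.5 = 36.12 Ω (source resistance + R1).
Open-circuit (no load on X): V_th = V_CC · R2/(R1' + R2) = 18.1 × 1.98/(36.12 + 1.98) = 0.9407 V.
Zeroing V_CC shorts the top of R1' to ground, so R_th = R1' ‖ R2 = 1.877 Ω.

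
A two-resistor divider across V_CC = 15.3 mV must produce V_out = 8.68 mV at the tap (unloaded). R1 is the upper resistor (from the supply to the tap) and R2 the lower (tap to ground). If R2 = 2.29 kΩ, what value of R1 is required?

R1 ≈ 1.75 kΩ

V_out/V_CC = R2/(R1+R2) = 0.5673.
So R1 = R2 · (V_CC/V_out − 1) = 2.29 × (15.3/8.68 − 1) = 2.29 × 0.7627 = 1.747 kΩ.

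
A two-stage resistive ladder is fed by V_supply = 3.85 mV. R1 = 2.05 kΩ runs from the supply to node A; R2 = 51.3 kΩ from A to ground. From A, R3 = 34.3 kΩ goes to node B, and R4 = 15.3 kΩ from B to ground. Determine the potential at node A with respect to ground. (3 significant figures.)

The second stage (R3 + R4 = 49.60 kΩ) loads node A in parallel with R2.
R2 ‖ (R3+R4) = 25.22 kΩ.
First divider: V_A = V_supply · 25.22/(2.05 + 25.22) = 3.561 mV.

V_A ≈ 3.56 mV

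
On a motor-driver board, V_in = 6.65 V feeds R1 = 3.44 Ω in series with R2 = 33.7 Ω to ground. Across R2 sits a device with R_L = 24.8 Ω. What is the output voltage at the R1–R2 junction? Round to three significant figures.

V_out ≈ 5.36 V

R2 ‖ R_L = (33.7 × 24.8)/(33.7 + 24.8) = 14.29 Ω.
Voltage divider with the loaded lower leg: V_out = 6.65 × 14.29/(3.44 + 14.29) = 6.65 × 0.8059 = 5.360 V.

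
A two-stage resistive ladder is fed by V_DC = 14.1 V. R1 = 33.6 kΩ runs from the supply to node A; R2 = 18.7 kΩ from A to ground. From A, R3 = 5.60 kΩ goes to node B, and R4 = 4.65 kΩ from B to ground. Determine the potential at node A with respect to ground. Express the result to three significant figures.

V_A ≈ 2.32 V

Looking into the second stage from A: R3 + R4 = 10.25 kΩ appears in parallel with R2.
R2 ‖ (R3+R4) = 6.621 kΩ.
First divider: V_A = V_DC · 6.621/(33.6 + 6.621) = 2.321 V.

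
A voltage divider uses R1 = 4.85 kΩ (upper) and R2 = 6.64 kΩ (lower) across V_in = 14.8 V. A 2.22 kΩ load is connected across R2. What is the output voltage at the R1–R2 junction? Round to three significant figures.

V_out ≈ 3.78 V

First combine the lower leg with the load: R2 ‖ R_L = 1.664 kΩ.
Voltage divider with the loaded lower leg: V_out = 14.8 × 1.664/(4.85 + 1.664) = 14.8 × 0.2554 = 3.780 V.
(Unloaded it would be 8.55 V; the load pulls it down.)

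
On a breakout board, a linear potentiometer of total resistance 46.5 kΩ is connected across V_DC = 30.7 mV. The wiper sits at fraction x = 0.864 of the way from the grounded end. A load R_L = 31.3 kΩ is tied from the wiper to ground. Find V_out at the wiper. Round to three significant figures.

The pot divides into 6.324 kΩ above the wiper and 40.18 kΩ below.
Lower segment in parallel with the load: 40.18 ‖ 31.3 = 17.59 kΩ.
V_out = 30.7 × 17.59/(6.324 + 17.59) = 22.58 mV.
(Unloaded: V_out = x·V_DC = 26.5 mV.)

V_out ≈ 22.6 mV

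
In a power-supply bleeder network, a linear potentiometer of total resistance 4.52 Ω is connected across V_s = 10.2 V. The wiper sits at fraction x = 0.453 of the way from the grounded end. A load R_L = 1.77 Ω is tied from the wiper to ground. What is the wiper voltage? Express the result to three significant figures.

V_out ≈ 2.83 V

Split the track: R_lower = x·R_p = 2.048 Ω, R_upper = (1−x)·R_p = 2.472 Ω.
Lower segment in parallel with the load: 2.048 ‖ 1.77 = 0.9493 Ω.
Loaded-divider output: V_out = 10.2 × 0.2774 = 2.830 V.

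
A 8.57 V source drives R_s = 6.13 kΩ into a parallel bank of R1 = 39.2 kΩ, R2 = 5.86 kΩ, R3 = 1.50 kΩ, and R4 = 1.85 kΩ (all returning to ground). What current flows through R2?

Combine the parallel branches: R_p = (1/39.2 + 1/5.86 + 1/1.50 + 1/1.85)⁻¹ = 0.7126 kΩ.
V_A by voltage divider: V_A = 8.57 × 0.7126/(6.13 + 0.7126) = 0.8925 V.
I(R2) = V_A / R2 = 0.8925/5.86 = 0.1523 mA.

I ≈ 0.152 mA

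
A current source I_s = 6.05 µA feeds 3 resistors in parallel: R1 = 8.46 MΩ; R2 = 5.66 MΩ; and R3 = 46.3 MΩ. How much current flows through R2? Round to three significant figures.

Conductances: ΣG = 1/8.46 + 1/5.66 + 1/46.3 = 0.3165 (1/MΩ).
Current divider: I(R2) = I_s · G_k/ΣG = 6.05 × (0.1767/0.3165) = 6.05 × 0.5583 = 3.377 µA.

I ≈ 3.38 µA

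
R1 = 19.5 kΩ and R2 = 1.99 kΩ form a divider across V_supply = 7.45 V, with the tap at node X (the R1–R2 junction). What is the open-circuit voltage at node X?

With X open, the divider is unloaded: V_th = 7.45 × 1.99/21.49 = 0.6899 V.

V_th ≈ 0.690 V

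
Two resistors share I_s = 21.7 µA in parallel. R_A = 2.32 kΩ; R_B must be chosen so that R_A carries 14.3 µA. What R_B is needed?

R_B ≈ 4.48 kΩ

Two-branch current divider: I_A = I_s · R_B/(R_A + R_B).
With f = 0.6590, R_B = R_A · f/(1−f) = 2.32 × 1.932 = 4.483 kΩ.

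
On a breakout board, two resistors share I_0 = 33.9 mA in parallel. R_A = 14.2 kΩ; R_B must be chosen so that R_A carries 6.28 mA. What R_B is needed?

Two-branch current divider: I_A = I_0 · R_B/(R_A + R_B).
6.28/33.9 = R_B/(R_A + R_B) → R_B = R_A · (0.1853)/(1 − 0.1853) = 14.2 × 0.2274 = 3.229 kΩ.

R_B ≈ 3.23 kΩ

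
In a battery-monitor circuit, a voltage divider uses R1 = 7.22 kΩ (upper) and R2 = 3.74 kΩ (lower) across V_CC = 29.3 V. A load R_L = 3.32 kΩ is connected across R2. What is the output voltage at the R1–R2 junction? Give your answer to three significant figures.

V_out ≈ 5.74 V

First combine the lower leg with the load: R2 ‖ R_L = 1.759 kΩ.
Now apply the divider: V_out = 29.3 × 0.1959 = 5.739 V.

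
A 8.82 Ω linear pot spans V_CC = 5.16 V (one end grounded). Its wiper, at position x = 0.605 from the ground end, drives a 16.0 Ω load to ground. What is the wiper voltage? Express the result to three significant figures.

The pot divides into 3.484 Ω above the wiper and 5.336 Ω below.
Lower segment in parallel with the load: 5.336 ‖ 16.0 = 4.002 Ω.
Loaded-divider output: V_out = 5.16 × 0.5346 = 2.758 V.

V_out ≈ 2.76 V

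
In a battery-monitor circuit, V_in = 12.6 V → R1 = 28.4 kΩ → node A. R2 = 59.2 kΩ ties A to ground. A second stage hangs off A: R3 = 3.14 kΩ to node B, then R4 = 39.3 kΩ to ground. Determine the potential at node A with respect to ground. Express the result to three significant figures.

V_A ≈ 5.86 V

Looking into the second stage from A: R3 + R4 = 42.44 kΩ appears in parallel with R2.
R2 ‖ (R3+R4) = 24.72 kΩ.
First divider: V_A = V_in · 24.72/(28.4 + 24.72) = 5.863 V.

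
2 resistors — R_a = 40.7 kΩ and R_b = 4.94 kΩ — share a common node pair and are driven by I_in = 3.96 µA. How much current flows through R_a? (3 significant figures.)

Two-branch current divider: I_k = I_in · R_other/(R_1 + R_2).
So I = 3.96 × 4.94/45.64 = 0.4286 µA.

I ≈ 0.429 µA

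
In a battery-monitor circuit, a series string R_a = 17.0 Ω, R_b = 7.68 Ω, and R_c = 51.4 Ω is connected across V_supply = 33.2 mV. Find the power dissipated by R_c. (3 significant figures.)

The common current is I = 33.2/76.08 = 0.4364 mA.
V(R_c) = I·R = 22.43 mV; P = V·I = 22.43 × 0.4364 = 9.788 µW.

P ≈ 9.79 µW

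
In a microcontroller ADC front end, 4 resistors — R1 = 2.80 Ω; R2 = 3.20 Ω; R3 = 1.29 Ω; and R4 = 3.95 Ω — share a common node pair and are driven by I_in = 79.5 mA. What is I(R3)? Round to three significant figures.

I ≈ 36.3 mA

Total conductance ΣG = 1/2.80 + 1/3.20 + 1/1.29 + 1/3.95 = 1.698 (units of 1/Ω).
By the current-divider rule, I = I_in · G_k/ΣG = 79.5 × 0.4565 = 36.29 mA.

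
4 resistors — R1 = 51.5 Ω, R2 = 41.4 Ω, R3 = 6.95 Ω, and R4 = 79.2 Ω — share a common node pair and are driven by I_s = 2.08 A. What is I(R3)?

I ≈ 1.50 A

Conductances: ΣG = 1/51.5 + 1/41.4 + 1/6.95 + 1/79.2 = 0.2001 (1/Ω).
Current divider: I(R3) = I_s · G_k/ΣG = 2.08 × (0.1439/0.2001) = 2.08 × 0.7191 = 1.496 A.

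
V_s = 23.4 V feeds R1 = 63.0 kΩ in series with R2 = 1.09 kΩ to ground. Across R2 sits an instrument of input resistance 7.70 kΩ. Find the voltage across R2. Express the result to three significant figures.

V_out ≈ 0.349 V

First combine the lower leg with the load: R2 ‖ R_L = 0.9548 kΩ.
Now apply the divider: V_out = 23.4 × 0.01493 = 0.3494 V.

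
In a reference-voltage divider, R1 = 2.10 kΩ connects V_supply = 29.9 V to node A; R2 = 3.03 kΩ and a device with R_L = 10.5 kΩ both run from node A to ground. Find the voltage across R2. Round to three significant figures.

V_out ≈ 15.8 V

R2 ‖ R_L = (3.03 × 10.5)/(3.03 + 10.5) = 2.351 kΩ.
Then V_out = V_supply · R2'/(R1 + R2') = 29.9 × 2.351/4.451 = 15.79 V.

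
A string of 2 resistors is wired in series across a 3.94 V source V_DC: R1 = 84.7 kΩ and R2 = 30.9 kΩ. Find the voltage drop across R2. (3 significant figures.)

ΣR = 84.7 + 30.9 = 115.6 kΩ.
V = V_DC · R/ΣR = 3.94 × 0.2673 = 1.053 V.

V ≈ 1.05 V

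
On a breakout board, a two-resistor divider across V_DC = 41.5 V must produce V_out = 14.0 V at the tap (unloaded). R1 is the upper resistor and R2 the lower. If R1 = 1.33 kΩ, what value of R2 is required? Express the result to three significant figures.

The divider ratio is R2/(R1+R2) = 14.0/41.5 = 0.3373.
R2 = R1 · 0.3373/(1 − 0.3373) = 0.6771 kΩ.

R2 ≈ 0.677 kΩ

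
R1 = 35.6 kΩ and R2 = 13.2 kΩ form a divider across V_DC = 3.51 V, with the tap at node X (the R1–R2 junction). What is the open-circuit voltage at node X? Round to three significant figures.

V_th ≈ 0.949 V

V_th is the unloaded tap voltage: V_DC · R2/(R1+R2) = 3.51 × 0.2705 = 0.9494 V.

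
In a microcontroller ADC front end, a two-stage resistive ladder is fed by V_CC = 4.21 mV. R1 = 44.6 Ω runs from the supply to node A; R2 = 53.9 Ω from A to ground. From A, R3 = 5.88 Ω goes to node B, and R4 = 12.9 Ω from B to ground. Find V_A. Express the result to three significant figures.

V_A ≈ 1.00 mV

Node A sees R2 in parallel with the series input of stage 2, R3 + R4 = 18.78 Ω.
R2 ‖ (R3+R4) = 13.93 Ω.
So V_A = 4.21 × 0.2380 = 1.002 mV.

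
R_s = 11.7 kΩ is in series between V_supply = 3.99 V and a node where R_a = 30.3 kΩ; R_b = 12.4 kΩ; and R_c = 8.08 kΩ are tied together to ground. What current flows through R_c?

Parallel bank: R_p = 1/(1/30.3 + 1/12.4 + 1/8.08) = 4.212 kΩ.
Node voltage V_A = V_supply · R_p/(R_s + R_p) = 3.99 × 0.2647 = 1.056 V.
Branch current I = V_A/R_c = 1.056/8.08 = 0.1307 mA.

I ≈ 0.131 mA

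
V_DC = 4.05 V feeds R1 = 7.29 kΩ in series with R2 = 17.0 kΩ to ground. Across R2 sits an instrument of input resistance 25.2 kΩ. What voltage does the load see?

V_out ≈ 2.36 V

First combine the lower leg with the load: R2 ‖ R_L = 10.15 kΩ.
Now apply the divider: V_out = 4.05 × 0.5820 = 2.357 V.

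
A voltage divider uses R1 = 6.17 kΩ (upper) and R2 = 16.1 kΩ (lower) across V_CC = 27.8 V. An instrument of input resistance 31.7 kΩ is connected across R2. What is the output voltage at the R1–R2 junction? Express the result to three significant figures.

First combine the lower leg with the load: R2 ‖ R_L = 10.68 kΩ.
Then V_out = V_CC · R2'/(R1 + R2') = 27.8 × 10.68/16.85 = 17.62 V.

V_out ≈ 17.6 V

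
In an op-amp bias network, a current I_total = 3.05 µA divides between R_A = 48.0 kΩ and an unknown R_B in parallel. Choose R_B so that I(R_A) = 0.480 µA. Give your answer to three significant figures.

The fraction through R_A equals R_B/(R_A+R_B).
0.480/3.05 = R_B/(R_A + R_B) → R_B = R_A · (0.1574)/(1 − 0.1574) = 48.0 × 0.1868 = 8.965 kΩ.

R_B ≈ 8.96 kΩ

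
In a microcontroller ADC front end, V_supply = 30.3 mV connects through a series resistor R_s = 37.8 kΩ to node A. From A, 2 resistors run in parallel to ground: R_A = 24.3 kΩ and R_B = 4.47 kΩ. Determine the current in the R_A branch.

Parallel bank: R_p = 1/(1/24.3 + 1/4.47) = 3.775 kΩ.
Node voltage V_A = V_supply · R_p/(R_s + R_p) = 30.3 × 0.09081 = 2.752 mV.
Branch current I = V_A/R_A = 2.752/24.3 = 0.1132 µA.
(Check via current divider: I_total = 0.7288 µA; share G_k/ΣG = 0.1554 → same result.)

I ≈ 0.113 µA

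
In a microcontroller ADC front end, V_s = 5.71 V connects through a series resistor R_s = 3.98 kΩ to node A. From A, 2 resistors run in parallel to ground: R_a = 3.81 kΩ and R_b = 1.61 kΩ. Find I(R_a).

Equivalent of the parallel group: R_p = 1.132 kΩ.
V_A by voltage divider: V_A = 5.71 × 1.132/(3.98 + 1.132) = 1.264 V.
I(R_a) = V_A / R_a = 1.264/3.81 = 0.3318 mA.

I ≈ 0.332 mA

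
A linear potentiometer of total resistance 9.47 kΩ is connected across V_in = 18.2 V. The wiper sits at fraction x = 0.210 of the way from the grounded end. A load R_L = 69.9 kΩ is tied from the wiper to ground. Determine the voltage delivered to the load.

V_out ≈ 3.74 V

The pot divides into 7.481 kΩ above the wiper and 1.989 kΩ below.
R_L loads the lower segment: effective lower R = 1.934 kΩ.
V_out = 18.2 × 1.934/(7.481 + 1.934) = 3.738 V.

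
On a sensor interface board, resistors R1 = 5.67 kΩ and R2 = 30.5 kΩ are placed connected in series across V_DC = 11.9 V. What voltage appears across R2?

V ≈ 10.0 V

Total series resistance ΣR = 5.67 + 30.5 = 36.17 kΩ.
By the voltage-divider rule, V = 11.9 × 30.50/36.17 = 10.03 V.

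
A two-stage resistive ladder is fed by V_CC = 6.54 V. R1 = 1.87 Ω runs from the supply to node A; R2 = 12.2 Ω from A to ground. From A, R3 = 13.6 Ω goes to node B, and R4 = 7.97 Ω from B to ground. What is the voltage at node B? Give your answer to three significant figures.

V_B ≈ 1.95 V

The second stage (R3 + R4 = 21.57 Ω) loads node A in parallel with R2.
Effective lower resistance at A: R2 ‖ 21.57 = 7.793 Ω.
First divider: V_A = V_CC · 7.793/(1.87 + 7.793) = 5.274 V.
V_B = V_A × 0.3695 = 1.949 V.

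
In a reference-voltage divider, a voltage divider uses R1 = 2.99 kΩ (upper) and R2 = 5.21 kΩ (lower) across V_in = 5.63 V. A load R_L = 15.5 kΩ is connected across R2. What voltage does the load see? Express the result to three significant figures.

V_out ≈ 3.19 V

R2 ‖ R_L = (5.21 × 15.5)/(5.21 + 15.5) = 3.899 kΩ.
Now apply the divider: V_out = 5.63 × 0.5660 = 3.187 V.
(Unloaded it would be 3.58 V; the load pulls it down.)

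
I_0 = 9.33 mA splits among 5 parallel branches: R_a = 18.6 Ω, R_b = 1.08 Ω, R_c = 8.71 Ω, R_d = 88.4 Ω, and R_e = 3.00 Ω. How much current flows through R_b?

Total conductance ΣG = 1/18.6 + 1/1.08 + 1/8.71 + 1/88.4 + 1/3.00 = 1.439 (units of 1/Ω).
Current divider: I(R_b) = I_0 · G_k/ΣG = 9.33 × (0.9259/1.439) = 9.33 × 0.6434 = 6.003 mA.

I ≈ 6.00 mA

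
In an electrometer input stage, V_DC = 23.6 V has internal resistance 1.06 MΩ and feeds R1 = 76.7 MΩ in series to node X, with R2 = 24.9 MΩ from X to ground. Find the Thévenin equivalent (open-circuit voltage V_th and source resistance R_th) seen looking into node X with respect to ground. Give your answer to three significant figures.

V_th ≈ 5.72 V, R_th ≈ 18.9 MΩ

R1' = 1.06 + 76.7 = 77.76 MΩ (source resistance + R1).
With X open, the divider is unloaded: V_th = 23.6 × 24.9/102.7 = 5.724 V.
With V_DC suppressed (replaced by a short), R_th = R1' ‖ R2 = (77.76 × 24.9)/(77.76 + 24.9) = 18.86 MΩ.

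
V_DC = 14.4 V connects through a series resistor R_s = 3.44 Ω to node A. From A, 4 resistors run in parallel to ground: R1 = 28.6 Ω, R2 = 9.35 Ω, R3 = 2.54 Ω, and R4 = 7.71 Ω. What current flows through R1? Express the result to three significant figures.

I ≈ 0.153 A

Combine the parallel branches: R_p = (1/28.6 + 1/9.35 + 1/2.54 + 1/7.71)⁻¹ = 1.503 Ω.
V_A = 14.4 × 1.503/4.943 = 4.379 V.
Branch current I = V_A/R1 = 4.379/28.6 = 0.1531 A.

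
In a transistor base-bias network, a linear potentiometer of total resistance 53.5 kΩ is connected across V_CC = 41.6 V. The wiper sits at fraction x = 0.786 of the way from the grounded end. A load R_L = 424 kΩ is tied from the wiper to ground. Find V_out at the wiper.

Lower segment x·R_p = 42.05 kΩ; upper segment (1−x)·R_p = 11.45 kΩ.
(x·R_p) ‖ R_L = 38.26 kΩ.
Loaded-divider output: V_out = 41.6 × 0.7697 = 32.02 V.
(Unloaded: V_out = x·V_CC = 32.7 V.)

V_out ≈ 32.0 V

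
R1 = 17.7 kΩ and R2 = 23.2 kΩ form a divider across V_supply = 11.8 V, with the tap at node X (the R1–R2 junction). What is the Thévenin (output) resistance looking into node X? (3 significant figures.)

R_th ≈ 10.0 kΩ

Zeroing V_supply shorts the top of R1 to ground, so R_th = R1 ‖ R2 = 10.04 kΩ.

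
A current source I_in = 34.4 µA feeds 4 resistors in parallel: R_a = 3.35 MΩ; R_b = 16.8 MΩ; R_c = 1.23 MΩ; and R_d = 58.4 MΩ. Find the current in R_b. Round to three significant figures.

ΣG = 1/3.35 + 1/16.8 + 1/1.23 + 1/58.4 = 1.188.
R_b takes the fraction G_k/ΣG = 0.05952/1.188 = 0.05010, so I = 34.4 × 0.05010 = 1.723 µA.

I ≈ 1.72 µA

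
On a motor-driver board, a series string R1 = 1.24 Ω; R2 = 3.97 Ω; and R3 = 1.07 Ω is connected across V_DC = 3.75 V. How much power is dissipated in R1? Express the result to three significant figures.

The common current is I = 3.75/6.280 = 0.5971 A.
P(R1) = I²·R1 = (0.5971)² × 1.24 = 0.4421 W.

P ≈ 0.442 W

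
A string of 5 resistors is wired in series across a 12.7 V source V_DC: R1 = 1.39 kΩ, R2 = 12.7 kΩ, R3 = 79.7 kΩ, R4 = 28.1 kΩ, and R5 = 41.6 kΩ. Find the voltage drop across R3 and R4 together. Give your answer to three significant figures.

V ≈ 8.37 V

Series total: ΣR = 1.39 + 12.7 + 79.7 + 28.1 + 41.6 = 163.5 kΩ.
R_{R3..R4} = 79.7 + 28.1 = 107.8 kΩ.
Voltage divider: V = V_DC · (107.8 / 163.5) = 12.7 × 0.6594 = 8.374 V.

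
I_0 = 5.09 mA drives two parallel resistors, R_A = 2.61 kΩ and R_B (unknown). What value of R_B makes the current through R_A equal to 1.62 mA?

R_B ≈ 1.22 kΩ

The fraction through R_A equals R_B/(R_A+R_B).
1.62/5.09 = R_B/(R_A + R_B) → R_B = R_A · (0.3183)/(1 − 0.3183) = 2.61 × 0.4669 = 1.219 kΩ.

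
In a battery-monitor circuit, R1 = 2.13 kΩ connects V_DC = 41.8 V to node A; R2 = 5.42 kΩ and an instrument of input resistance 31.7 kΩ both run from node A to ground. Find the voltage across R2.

R2 ‖ R_L = (5.42 × 31.7)/(5.42 + 31.7) = 4.629 kΩ.
Now apply the divider: V_out = 41.8 × 0.6848 = 28.63 V.

V_out ≈ 28.6 V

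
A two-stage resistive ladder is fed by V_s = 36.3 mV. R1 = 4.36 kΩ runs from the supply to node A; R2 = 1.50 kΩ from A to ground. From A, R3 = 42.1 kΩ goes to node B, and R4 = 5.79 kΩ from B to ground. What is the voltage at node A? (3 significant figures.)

V_A ≈ 9.08 mV

The second stage (R3 + R4 = 47.89 kΩ) loads node A in parallel with R2.
Effective lower resistance at A: R2 ‖ 47.89 = 1.454 kΩ.
V_A = 36.3 × 1.454/(4.36 + 1.454) = 9.080 mV.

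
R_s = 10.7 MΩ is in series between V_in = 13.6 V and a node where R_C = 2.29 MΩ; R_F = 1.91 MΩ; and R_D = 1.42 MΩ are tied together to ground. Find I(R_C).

Equivalent of the parallel group: R_p = 0.6008 MΩ.
V_A = 13.6 × 0.6008/11.30 = 0.7230 V.
Branch current I = V_A/R_C = 0.7230/2.29 = 0.3157 µA.

I ≈ 0.316 µA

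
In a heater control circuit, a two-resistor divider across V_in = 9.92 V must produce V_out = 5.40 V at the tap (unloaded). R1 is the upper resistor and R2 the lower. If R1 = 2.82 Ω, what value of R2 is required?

R2 ≈ 3.37 Ω

Required fraction k = V_out/V_in = 0.5444.
R2 = R1 · 0.5444/(1 − 0.5444) = 3.369 Ω.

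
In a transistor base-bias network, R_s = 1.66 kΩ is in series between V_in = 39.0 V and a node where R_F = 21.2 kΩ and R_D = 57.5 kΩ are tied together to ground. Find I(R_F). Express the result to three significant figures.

I ≈ 1.66 mA

Parallel bank: R_p = 1/(1/21.2 + 1/57.5) = 15.49 kΩ.
V_A by voltage divider: V_A = 39.0 × 15.49/(1.66 + 15.49) = 35.22 V.
I(R_F) = V_A / R_F = 35.22/21.2 = 1.662 mA.
(Equivalently: I_total = 2.274 mA, then current-divider fraction G_k/ΣG = 0.7306.)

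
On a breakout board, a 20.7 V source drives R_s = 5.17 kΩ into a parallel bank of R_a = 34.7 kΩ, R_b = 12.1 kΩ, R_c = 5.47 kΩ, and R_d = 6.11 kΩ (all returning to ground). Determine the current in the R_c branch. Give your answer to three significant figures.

I ≈ 1.12 mA

Parallel bank: R_p = 1/(1/34.7 + 1/12.1 + 1/5.47 + 1/6.11) = 2.184 kΩ.
V_A = 20.7 × 2.184/7.354 = 6.147 V.
I(R_c) = V_A / R_c = 6.147/5.47 = 1.124 mA.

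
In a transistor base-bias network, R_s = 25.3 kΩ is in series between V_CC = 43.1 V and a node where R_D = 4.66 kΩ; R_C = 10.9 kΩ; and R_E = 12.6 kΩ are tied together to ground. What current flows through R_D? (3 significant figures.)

I ≈ 0.860 mA

Combine the parallel branches: R_p = (1/4.66 + 1/10.9 + 1/12.6)⁻¹ = 2.593 kΩ.
Node voltage V_A = V_CC · R_p/(R_s + R_p) = 43.1 × 0.09295 = 4.006 V.
I(R_D) = V_A / R_D = 4.006/4.66 = 0.8597 mA.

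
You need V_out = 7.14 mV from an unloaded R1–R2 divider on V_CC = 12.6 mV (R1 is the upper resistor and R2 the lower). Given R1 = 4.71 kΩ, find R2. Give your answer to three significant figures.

Required fraction k = V_out/V_CC = 0.5667.
R2 = R1 · 0.5667/(1 − 0.5667) = 6.159 kΩ.

R2 ≈ 6.16 kΩ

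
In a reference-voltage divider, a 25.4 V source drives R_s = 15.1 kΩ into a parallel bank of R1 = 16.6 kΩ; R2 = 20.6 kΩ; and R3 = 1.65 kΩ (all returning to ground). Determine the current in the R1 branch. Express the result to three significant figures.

Equivalent of the parallel group: R_p = 1.399 kΩ.
Node voltage V_A = V_supply · R_p/(R_s + R_p) = 25.4 × 0.08479 = 2.154 V.
Branch current I = V_A/R1 = 2.154/16.6 = 0.1297 mA.

I ≈ 0.130 mA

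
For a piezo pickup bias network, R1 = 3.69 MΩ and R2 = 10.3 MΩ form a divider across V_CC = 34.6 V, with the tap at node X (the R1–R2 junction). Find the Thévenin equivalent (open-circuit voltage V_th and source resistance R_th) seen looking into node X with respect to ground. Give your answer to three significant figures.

V_th ≈ 25.5 V, R_th ≈ 2.72 MΩ

Open-circuit (no load on X): V_th = V_CC · R2/(R1 + R2) = 34.6 × 10.3/(3.690 + 10.3) = 25.47 V.
Zeroing V_CC shorts the top of R1 to ground, so R_th = R1 ‖ R2 = 2.717 MΩ.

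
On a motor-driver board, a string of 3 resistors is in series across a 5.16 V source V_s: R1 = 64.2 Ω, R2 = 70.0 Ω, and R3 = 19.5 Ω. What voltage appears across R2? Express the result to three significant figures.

V ≈ 2.35 V

Total series resistance ΣR = 64.2 + 70.0 + 19.5 = 153.7 Ω.
V = V_s · R/ΣR = 5.16 × 0.4554 = 2.350 V.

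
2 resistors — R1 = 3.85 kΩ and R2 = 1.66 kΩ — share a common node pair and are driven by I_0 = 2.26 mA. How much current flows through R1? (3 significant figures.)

With just two branches, the current splits inversely with resistance.
I(R1) = 2.26 × 1.66/(3.85 + 1.66) = 2.26 × 0.3013 = 0.6809 mA.

I ≈ 0.681 mA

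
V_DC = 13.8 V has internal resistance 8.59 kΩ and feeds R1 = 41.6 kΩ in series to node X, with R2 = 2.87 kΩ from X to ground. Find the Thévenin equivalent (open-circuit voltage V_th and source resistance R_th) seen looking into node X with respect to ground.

R1' = 8.59 + 41.6 = 50.19 kΩ (source resistance + R1).
With X open, the divider is unloaded: V_th = 13.8 × 2.87/53.06 = 0.7464 V.
Looking into X with the source shorted: R_th = R1'·R2/(R1'+R2) = 50.19 × 2.87/53.06 = 2.715 kΩ.

V_th ≈ 0.746 V, R_th ≈ 2.71 kΩ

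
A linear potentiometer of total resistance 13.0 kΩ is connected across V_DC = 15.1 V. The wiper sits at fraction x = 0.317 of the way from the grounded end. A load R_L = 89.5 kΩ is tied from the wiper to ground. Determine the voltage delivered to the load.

Split the track: R_lower = x·R_p = 4.121 kΩ, R_upper = (1−x)·R_p = 8.879 kΩ.
Lower segment in parallel with the load: 4.121 ‖ 89.5 = 3.940 kΩ.
V_out = 15.1 × 3.940/(8.879 + 3.940) = 4.641 V.

V_out ≈ 4.64 V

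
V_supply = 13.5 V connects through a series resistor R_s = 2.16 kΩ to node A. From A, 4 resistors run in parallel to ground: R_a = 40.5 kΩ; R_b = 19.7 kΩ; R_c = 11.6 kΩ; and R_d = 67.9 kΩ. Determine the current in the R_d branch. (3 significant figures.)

I ≈ 0.144 mA

Combine the parallel branches: R_p = (1/40.5 + 1/19.7 + 1/11.6 + 1/67.9)⁻¹ = 5.669 kΩ.
V_A = 13.5 × 5.669/7.829 = 9.776 V.
I(R_d) = V_A / R_d = 9.776/67.9 = 0.1440 mA.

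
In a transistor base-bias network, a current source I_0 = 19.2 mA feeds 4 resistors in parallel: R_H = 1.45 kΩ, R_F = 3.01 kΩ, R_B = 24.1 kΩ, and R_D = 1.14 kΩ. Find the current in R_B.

ΣG = 1/1.45 + 1/3.01 + 1/24.1 + 1/1.14 = 1.941.
By the current-divider rule, I = I_0 · G_k/ΣG = 19.2 × 0.02138 = 0.4105 mA.

I ≈ 0.411 mA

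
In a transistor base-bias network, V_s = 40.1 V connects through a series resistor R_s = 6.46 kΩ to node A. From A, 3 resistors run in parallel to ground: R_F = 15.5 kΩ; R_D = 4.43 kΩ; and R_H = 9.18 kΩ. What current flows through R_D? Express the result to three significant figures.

I ≈ 2.53 mA

Combine the parallel branches: R_p = (1/15.5 + 1/4.43 + 1/9.18)⁻¹ = 2.505 kΩ.
V_A by voltage divider: V_A = 40.1 × 2.505/(6.46 + 2.505) = 11.21 V.
I(R_D) = V_A / R_D = 11.21/4.43 = 2.529 mA.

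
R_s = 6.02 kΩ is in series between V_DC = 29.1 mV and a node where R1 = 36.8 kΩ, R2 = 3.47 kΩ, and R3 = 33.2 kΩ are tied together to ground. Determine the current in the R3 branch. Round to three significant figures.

I ≈ 0.285 µA

Combine the parallel branches: R_p = (1/36.8 + 1/3.47 + 1/33.2)⁻¹ = 2.895 kΩ.
Node voltage V_A = V_DC · R_p/(R_s + R_p) = 29.1 × 0.3247 = 9.449 mV.
I(R3) = V_A / R3 = 9.449/33.2 = 0.2846 µA.
(Check via current divider: I_total = 3.264 µA; share G_k/ΣG = 0.08718 → same result.)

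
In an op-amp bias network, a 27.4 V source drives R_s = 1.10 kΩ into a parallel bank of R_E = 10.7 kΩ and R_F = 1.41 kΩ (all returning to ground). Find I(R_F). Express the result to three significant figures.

Parallel bank: R_p = 1/(1/10.7 + 1/1.41) = 1.246 kΩ.
Node voltage V_A = V_DC · R_p/(R_s + R_p) = 27.4 × 0.5311 = 14.55 V.
Branch current I = V_A/R_F = 14.55/1.41 = 10.32 mA.

I ≈ 10.3 mA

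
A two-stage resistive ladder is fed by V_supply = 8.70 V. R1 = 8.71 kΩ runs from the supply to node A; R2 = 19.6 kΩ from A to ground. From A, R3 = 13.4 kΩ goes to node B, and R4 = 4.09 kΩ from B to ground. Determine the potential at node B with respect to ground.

Node A sees R2 in parallel with the series input of stage 2, R3 + R4 = 17.49 kΩ.
R2 ‖ (R3+R4) = 9.242 kΩ.
First divider: V_A = V_supply · 9.242/(8.71 + 9.242) = 4.479 V.
Then the unloaded second divider: V_B = V_A × R4/(R3+R4) = 4.479 × 0.2338 = 1.047 V.

V_B ≈ 1.05 V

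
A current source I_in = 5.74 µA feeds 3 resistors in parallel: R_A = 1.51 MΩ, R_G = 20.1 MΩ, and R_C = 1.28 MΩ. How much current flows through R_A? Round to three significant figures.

Total conductance ΣG = 1/1.51 + 1/20.1 + 1/1.28 = 1.493 (units of 1/MΩ).
Current divider: I(R_A) = I_in · G_k/ΣG = 5.74 × (0.6623/1.493) = 5.74 × 0.4435 = 2.546 µA.

I ≈ 2.55 µA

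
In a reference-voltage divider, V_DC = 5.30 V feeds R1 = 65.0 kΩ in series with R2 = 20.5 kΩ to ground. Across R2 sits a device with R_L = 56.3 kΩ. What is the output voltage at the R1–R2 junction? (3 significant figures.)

The load sits in parallel with R2, giving an effective lower resistance R2' = R2·R_L/(R2+R_L) = 15.03 kΩ.
Then V_out = V_DC · R2'/(R1 + R2') = 5.30 × 15.03/80.03 = 0.9953 V.

V_out ≈ 0.995 V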